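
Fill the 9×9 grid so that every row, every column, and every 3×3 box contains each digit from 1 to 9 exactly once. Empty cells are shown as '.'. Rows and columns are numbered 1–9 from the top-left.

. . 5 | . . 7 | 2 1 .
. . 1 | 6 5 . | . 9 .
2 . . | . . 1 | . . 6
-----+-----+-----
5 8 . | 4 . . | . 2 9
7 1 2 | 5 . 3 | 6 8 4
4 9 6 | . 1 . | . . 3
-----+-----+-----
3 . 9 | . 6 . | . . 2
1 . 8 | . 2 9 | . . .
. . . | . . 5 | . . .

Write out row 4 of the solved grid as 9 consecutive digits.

583476129

row 1, column 9 = 8 (sole candidate).
row 2, column 1 = 8 (sole candidate).
row 2, column 9 = 7 (sole candidate).
row 4, column 3 = 3: row 4 has {2,4,5,8,9}; col 3 has {1,2,5,6,8,9}; box has {1,2,4,5,6,7,8,9} → only 3 remains.
row 4, column 5 = 7: row 4 has {2,3,4,5,8,9}; col 5 has {1,2,5,6}; box has {1,3,4,5} → only 7 remains.
row 4, column 6 = 6: row 4 has {2,3,4,5,7,8,9}; col 6 has {1,3,5,7,9}; box has {1,3,4,5,7} → only 6 remains.
row 4, column 7 = 1: row 4 has {2,3,4,5,6,7,8,9}; col 7 has {2,6}; box has {2,3,4,6,8,9} → only 1 remains.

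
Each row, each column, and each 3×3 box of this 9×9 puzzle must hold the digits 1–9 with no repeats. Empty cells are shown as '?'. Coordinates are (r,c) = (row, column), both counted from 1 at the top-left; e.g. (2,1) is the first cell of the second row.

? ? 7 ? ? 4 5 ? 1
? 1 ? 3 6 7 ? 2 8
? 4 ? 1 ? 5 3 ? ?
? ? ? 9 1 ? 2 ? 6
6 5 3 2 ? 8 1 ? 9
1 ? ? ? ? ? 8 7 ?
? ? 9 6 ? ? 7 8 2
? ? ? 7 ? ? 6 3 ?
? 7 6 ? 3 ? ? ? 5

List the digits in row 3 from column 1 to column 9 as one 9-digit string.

(1,4) = 8 (sole candidate).
(2,3) = 5 (sole candidate).
(3,9) = 7: row 3 has {1,3,4,5}; col 9 has {1,2,5,6,8,9}; box has {1,2,3,5,8} → only 7 remains.
(4,2) = 8 (sole candidate).
(4,3) = 4 (sole candidate).
(4,6) = 3 (sole candidate).
(4,8) = 5 (sole candidate).
(5,8) = 4 (sole candidate).
(6,3) = 2 (sole candidate).
(6,6) = 6 (sole candidate).
(6,9) = 3 (sole candidate).
(7,2) = 3 (sole candidate).
(7,6) = 1 (sole candidate).
(8,2) = 2 (sole candidate).
(8,6) = 9 (sole candidate).
(8,9) = 4 (sole candidate).
(9,4) = 4 (sole candidate).
(9,6) = 2 (sole candidate).
(9,7) = 9 (sole candidate).
(9,8) = 1 (sole candidate).
(2,1) = 9 (sole candidate).
(2,7) = 4 (sole candidate).
(3,3) = 8: row 3 has {1,3,4,5,7}; col 3 has {2,3,4,5,6,7,9}; box has {1,4,5,7,9} → only 8 remains.
(4,1) = 7 (sole candidate).
(5,5) = 7 (sole candidate).
(6,2) = 9 (sole candidate).
(6,4) = 5 (sole candidate).
(6,5) = 4 (sole candidate).
(7,5) = 5 (sole candidate).
(8,3) = 1 (sole candidate).
(8,5) = 8 (sole candidate).
(9,1) = 8 (sole candidate).
(1,2) = 6 (sole candidate).
(1,8) = 9 (sole candidate).
(3,1) = 2: row 3 has {1,3,4,5,7,8}; col 1 has {1,6,7,8,9}; box has {1,4,5,6,7,8,9} → only 2 remains.
(3,5) = 9: row 3 has {1,2,3,4,5,7,8}; col 5 has {1,3,4,5,6,7,8}; box has {1,3,4,5,6,7,8} → only 9 remains.
(3,8) = 6: row 3 has {1,2,3,4,5,7,8,9}; col 8 has {1,2,3,4,5,7,8,9}; box has {1,2,3,4,5,7,8,9} → only 6 remains.

248195367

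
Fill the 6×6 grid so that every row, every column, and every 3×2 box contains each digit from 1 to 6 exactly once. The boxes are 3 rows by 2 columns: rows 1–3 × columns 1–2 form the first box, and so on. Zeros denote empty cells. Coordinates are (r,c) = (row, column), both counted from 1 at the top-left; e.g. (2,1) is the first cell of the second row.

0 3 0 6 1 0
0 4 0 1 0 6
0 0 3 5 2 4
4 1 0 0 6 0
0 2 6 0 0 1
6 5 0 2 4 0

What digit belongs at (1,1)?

(1,6) = 5: row 1 has {1,3,6}; col 6 has {1,4,6}; box has {1,2,4,6} → only 5 remains.
(2,3) = 2: row 2 has {1,4,6}; col 3 has {3,6}; box has {1,3,5,6} → only 2 remains.
(2,5) = 3: row 2 has {1,2,4,6}; col 5 has {1,2,4,6}; box has {1,2,4,5,6} → only 3 remains.
(3,1) = 1: row 3 has {2,3,4,5}; col 1 has {4,6}; box has {3,4} → only 1 remains.
(3,2) = 6: row 3 has {1,2,3,4,5}; col 2 has {1,2,3,4,5}; box has {1,3,4} → only 6 remains.
(4,3) = 5: row 4 has {1,4,6}; col 3 has {2,3,6}; box has {2,6} → only 5 remains.
(4,4) = 3: row 4 has {1,4,5,6}; col 4 has {1,2,5,6}; box has {2,5,6} → only 3 remains.
(4,6) = 2: row 4 has {1,3,4,5,6}; col 6 has {1,4,5,6}; box has {1,4,6} → only 2 remains.
(5,1) = 3: row 5 has {1,2,6}; col 1 has {1,4,6}; box has {1,2,4,5,6} → only 3 remains.
(5,4) = 4: row 5 has {1,2,3,6}; col 4 has {1,2,3,5,6}; box has {2,3,5,6} → only 4 remains.
(5,5) = 5: row 5 has {1,2,3,4,6}; col 5 has {1,2,3,4,6}; box has {1,2,4,6} → only 5 remains.
(6,3) = 1: row 6 has {2,4,5,6}; col 3 has {2,3,5,6}; box has {2,3,4,5,6} → only 1 remains.
(6,6) = 3: row 6 has {1,2,4,5,6}; col 6 has {1,2,4,5,6}; box has {1,2,4,5,6} → only 3 remains.
(1,1) = 2: row 1 has {1,3,5,6}; col 1 has {1,3,4,6}; box has {1,3,4,6} → only 2 remains.

2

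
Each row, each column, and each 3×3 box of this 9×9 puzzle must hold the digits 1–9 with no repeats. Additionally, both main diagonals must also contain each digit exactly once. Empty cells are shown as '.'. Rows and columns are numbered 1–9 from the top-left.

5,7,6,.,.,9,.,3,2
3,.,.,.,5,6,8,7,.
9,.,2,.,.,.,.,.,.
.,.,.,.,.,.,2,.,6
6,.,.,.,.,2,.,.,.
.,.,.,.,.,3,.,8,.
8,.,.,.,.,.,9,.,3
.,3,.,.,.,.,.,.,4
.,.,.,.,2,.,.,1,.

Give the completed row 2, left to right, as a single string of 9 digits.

341256879

row 8, column 8 = 6: row 8 has {3,4}; col 8 has {1,3,7,8}; box has {1,3,4,9}; main diagonal has {2,3,5,9} → only 6 remains.
row 9, column 1 = 4: row 9 has {1,2}; col 1 has {3,5,6,8,9}; box has {3,8}; anti-diagonal has {2,3,7} → only 4 remains.
row 2, column 4 = 2: in row 2, 2 can only go here (every other open cell in that row sees a 2).
row 2, column 9 = 9: in row 2, 9 can only go here (every other open cell in that row sees a 9).
row 3, column 7 = 6: in row 3, 6 can only go here (every other open cell in that row sees a 6).
row 4, column 3 = 3: in row 4, 3 can only go here (every other open cell in that row sees a 3).
row 5, column 7 = 3: in row 5, 3 can only go here (every other open cell in that row sees a 3).
row 6, column 5 = 6: in row 6, 6 can only go here (every other open cell in that row sees a 6).
row 8, column 1 = 2: in row 8, 2 can only go here (every other open cell in that row sees a 2).
row 6, column 2 = 2: in row 6, 2 can only go here (every other open cell in that row sees a 2).
row 7, column 8 = 2: in row 7, 2 can only go here (every other open cell in that row sees a 2).
row 9, column 4 = 3: in row 9, 3 can only go here (every other open cell in that row sees a 3).
row 3, column 5 = 3: in row 3, 3 can only go here (every other open cell in that row sees a 3).
row 9, column 2 = 6: in row 9, 6 can only go here (every other open cell in that row sees a 6).
row 7, column 4 = 6: in row 7, 6 can only go here (every other open cell in that row sees a 6).
row 9, column 3 = 9: in row 9, 9 can only go here (every other open cell in that row sees a 9).
row 6, column 4 = 9: in row 6, 9 can only go here (every other open cell in that row sees a 9).
row 8, column 5 = 9: in row 8, 9 can only go here (every other open cell in that row sees a 9).
row 5, column 3 = 8: in column 3, 8 can only go here (every other open cell in that column sees an 8).
row 5, column 5 = 1: row 5 has {2,3,6,8}; col 5 has {2,3,5,6,9}; box has {2,3,6,9}; main diagonal has {2,3,5,6,9}; anti-diagonal has {2,3,4,6,7,9} → only 1 remains.
row 7, column 3 = 5: row 7 has {2,3,6,8,9}; col 3 has {2,3,6,8,9}; box has {2,3,4,6,8,9}; anti-diagonal has {1,2,3,4,6,7,9} → only 5 remains.
row 2, column 2 = 4: row 2 has {2,3,5,6,7,8,9}; col 2 has {2,3,6,7}; box has {2,3,5,6,7,9}; main diagonal has {1,2,3,5,6,9} → only 4 remains.
row 2, column 3 = 1: row 2 has {2,3,4,5,6,7,8,9}; col 3 has {2,3,5,6,8,9}; box has {2,3,4,5,6,7,9} → only 1 remains.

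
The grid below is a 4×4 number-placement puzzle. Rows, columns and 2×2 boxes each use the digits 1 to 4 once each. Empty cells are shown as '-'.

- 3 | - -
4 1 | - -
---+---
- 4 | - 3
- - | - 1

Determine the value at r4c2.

2

r1c1 = 2: row 1 has {3}; col 1 has {4}; box has {1,3,4} → only 2 remains.
r1c4 = 4: row 1 has {2,3}; col 4 has {1,3}; box has {} → only 4 remains.
r2c4 = 2: row 2 has {1,4}; col 4 has {1,3,4}; box has {4} → only 2 remains.
r3c1 = 1: row 3 has {3,4}; col 1 has {2,4}; box has {4} → only 1 remains.
r3c3 = 2: row 3 has {1,3,4}; col 3 has {}; box has {1,3} → only 2 remains.
r4c1 = 3: row 4 has {1}; col 1 has {1,2,4}; box has {1,4} → only 3 remains.
r4c2 = 2: row 4 has {1,3}; col 2 has {1,3,4}; box has {1,3,4} → only 2 remains.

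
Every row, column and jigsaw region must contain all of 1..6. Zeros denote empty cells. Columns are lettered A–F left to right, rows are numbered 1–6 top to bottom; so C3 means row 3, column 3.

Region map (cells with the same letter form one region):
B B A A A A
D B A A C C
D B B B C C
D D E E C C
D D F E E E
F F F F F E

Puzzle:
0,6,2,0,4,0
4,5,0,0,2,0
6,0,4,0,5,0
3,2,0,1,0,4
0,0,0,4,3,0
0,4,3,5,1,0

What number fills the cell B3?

A1 = 1: row 1 has {2,4,6}; col 1 has {3,4,6}; region has {4,5,6} → only 1 remains.
D1 = 3: row 1 has {1,2,4,6}; col 4 has {1,4,5}; region has {2,4} → only 3 remains.
F1 = 5: row 1 has {1,2,3,4,6}; col 6 has {4}; region has {2,3,4} → only 5 remains.
D2 = 6: row 2 has {2,4,5}; col 4 has {1,3,4,5}; region has {2,3,4,5} → only 6 remains.
B3 = 3: row 3 has {4,5,6}; col 2 has {2,4,5,6}; region has {1,4,5,6} → only 3 remains.

3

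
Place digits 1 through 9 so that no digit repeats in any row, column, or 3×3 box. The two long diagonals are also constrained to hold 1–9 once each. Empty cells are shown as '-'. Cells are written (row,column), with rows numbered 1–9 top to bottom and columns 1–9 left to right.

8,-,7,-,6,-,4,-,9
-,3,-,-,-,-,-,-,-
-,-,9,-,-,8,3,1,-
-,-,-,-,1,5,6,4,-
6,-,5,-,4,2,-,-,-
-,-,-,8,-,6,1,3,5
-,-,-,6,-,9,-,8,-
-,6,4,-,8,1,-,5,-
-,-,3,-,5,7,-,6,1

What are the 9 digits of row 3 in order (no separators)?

429578316

(1,6) = 3 (sole candidate).
(1,8) = 2 (sole candidate).
(2,6) = 4 (sole candidate).
(2,8) = 7 (sole candidate).
(3,9) = 6: row 3 has {1,3,8,9}; col 9 has {1,5,9}; box has {1,2,3,4,7,9} → only 6 remains.
(4,4) = 7 (sole candidate).
(5,8) = 9 (sole candidate).
(6,3) = 2 (sole candidate).
(6,5) = 9 (sole candidate).
(7,3) = 1 (sole candidate).
(7,7) = 2 (sole candidate).
(9,1) = 2 (sole candidate).
(9,4) = 4 (sole candidate).
(9,7) = 9 (sole candidate).
(2,3) = 6 (sole candidate).
(2,5) = 2 (sole candidate).
(2,9) = 8 (sole candidate).
(3,4) = 5: row 3 has {1,3,6,8,9}; col 4 has {4,6,7,8}; box has {2,3,4,6,8} → only 5 remains.
(3,5) = 7: row 3 has {1,3,5,6,8,9}; col 5 has {1,2,4,5,6,8,9}; box has {2,3,4,5,6,8} → only 7 remains.
(4,3) = 8 (sole candidate).
(4,9) = 2 (sole candidate).
(5,4) = 3 (sole candidate).
(5,9) = 7 (sole candidate).
(7,5) = 3 (sole candidate).
(7,9) = 4 (sole candidate).
(8,4) = 2 (sole candidate).
(8,7) = 7 (sole candidate).
(8,9) = 3 (sole candidate).
(9,2) = 8 (sole candidate).
(1,4) = 1 (sole candidate).
(2,4) = 9 (sole candidate).
(2,7) = 5 (sole candidate).
(3,1) = 4: row 3 has {1,3,5,6,7,8,9}; col 1 has {2,6,8}; box has {3,6,7,8,9} → only 4 remains.
(3,2) = 2: row 3 has {1,3,4,5,6,7,8,9}; col 2 has {3,6,8}; box has {3,4,6,7,8,9} → only 2 remains.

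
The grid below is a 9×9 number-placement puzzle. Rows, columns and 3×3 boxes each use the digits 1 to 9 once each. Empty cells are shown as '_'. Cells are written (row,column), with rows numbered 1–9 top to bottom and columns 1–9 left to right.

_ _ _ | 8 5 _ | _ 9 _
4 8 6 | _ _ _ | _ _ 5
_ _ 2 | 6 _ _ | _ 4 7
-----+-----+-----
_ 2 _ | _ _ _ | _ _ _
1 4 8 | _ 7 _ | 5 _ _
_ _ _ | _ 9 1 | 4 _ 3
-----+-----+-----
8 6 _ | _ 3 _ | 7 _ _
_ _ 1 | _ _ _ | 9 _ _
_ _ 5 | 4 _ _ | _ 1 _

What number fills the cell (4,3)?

(3,5) = 1: row 3 has {2,4,6,7}; col 5 has {3,5,7,9}; box has {5,6,8} → only 1 remains.
(6,3) = 7: row 6 has {1,3,4,9}; col 3 has {1,2,5,6,8}; box has {1,2,4,8} → only 7 remains.
(1,3) = 3: row 1 has {5,8,9}; col 3 has {1,2,5,6,7,8}; box has {2,4,6,8} → only 3 remains.
(2,5) = 2: row 2 has {4,5,6,8}; col 5 has {1,3,5,7,9}; box has {1,5,6,8} → only 2 remains.
(2,8) = 3: row 2 has {2,4,5,6,8}; col 8 has {1,4,9}; box has {4,5,7,9} → only 3 remains.
(3,7) = 8: row 3 has {1,2,4,6,7}; col 7 has {4,5,7,9}; box has {3,4,5,7,9} → only 8 remains.
(4,3) = 9: row 4 has {2}; col 3 has {1,2,3,5,6,7,8}; box has {1,2,4,7,8} → only 9 remains.

9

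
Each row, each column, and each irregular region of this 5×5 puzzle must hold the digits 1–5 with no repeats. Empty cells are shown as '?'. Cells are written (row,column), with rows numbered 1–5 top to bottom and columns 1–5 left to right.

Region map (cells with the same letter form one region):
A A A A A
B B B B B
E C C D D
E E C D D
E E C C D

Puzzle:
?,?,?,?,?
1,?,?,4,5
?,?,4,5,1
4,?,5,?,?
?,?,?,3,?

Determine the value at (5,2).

(3,2) = 2 (sole candidate).
(4,4) = 2 (sole candidate).
(4,5) = 3 (sole candidate).
(5,3) = 1 (sole candidate).
(5,5) = 4 (sole candidate).
(1,4) = 1 (sole candidate).
(1,5) = 2 (sole candidate).
(2,2) = 3 (sole candidate).
(2,3) = 2 (sole candidate).
(3,1) = 3 (sole candidate).
(4,2) = 1 (sole candidate).
(5,2) = 5: row 5 has {1,3,4}; col 2 has {1,2,3}; region has {1,3,4} → only 5 remains.

5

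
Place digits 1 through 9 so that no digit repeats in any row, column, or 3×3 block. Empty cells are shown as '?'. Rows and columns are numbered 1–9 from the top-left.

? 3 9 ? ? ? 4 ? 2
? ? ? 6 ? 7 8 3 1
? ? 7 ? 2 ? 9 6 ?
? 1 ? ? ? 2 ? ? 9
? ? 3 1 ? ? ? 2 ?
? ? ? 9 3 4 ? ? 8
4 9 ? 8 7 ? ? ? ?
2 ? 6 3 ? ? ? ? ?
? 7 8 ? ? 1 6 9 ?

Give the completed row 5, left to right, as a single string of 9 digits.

943185726

r1c4 = 5: row 1 has {2,3,4,9}; col 4 has {1,3,6,8,9}; box has {2,6,7} → only 5 remains.
r1c6 = 8: row 1 has {2,3,4,5,9}; col 6 has {1,2,4,7}; box has {2,5,6,7} → only 8 remains.
r1c8 = 7: row 1 has {2,3,4,5,8,9}; col 8 has {2,3,6,9}; box has {1,2,3,4,6,8,9} → only 7 remains.
r2c1 = 5: row 2 has {1,3,6,7,8}; col 1 has {2,4}; box has {3,7,9} → only 5 remains.
r3c4 = 4: row 3 has {2,6,7,9}; col 4 has {1,3,5,6,8,9}; box has {2,5,6,7,8} → only 4 remains.
r3c6 = 3: row 3 has {2,4,6,7,9}; col 6 has {1,2,4,7,8}; box has {2,4,5,6,7,8} → only 3 remains.
r3c9 = 5: row 3 has {2,3,4,6,7,9}; col 9 has {1,2,8,9}; box has {1,2,3,4,6,7,8,9} → only 5 remains.
r4c4 = 7: row 4 has {1,2,9}; col 4 has {1,3,4,5,6,8,9}; box has {1,2,3,4,9} → only 7 remains.
r7c9 = 3: row 7 has {4,7,8,9}; col 9 has {1,2,5,8,9}; box has {6,9} → only 3 remains.
r8c2 = 5: row 8 has {2,3,6}; col 2 has {1,3,7,9}; box has {2,4,6,7,8,9} → only 5 remains.
r8c6 = 9: row 8 has {2,3,5,6}; col 6 has {1,2,3,4,7,8}; box has {1,3,7,8} → only 9 remains.
r9c1 = 3: row 9 has {1,6,7,8,9}; col 1 has {2,4,5}; box has {2,4,5,6,7,8,9} → only 3 remains.
r9c4 = 2: row 9 has {1,3,6,7,8,9}; col 4 has {1,3,4,5,6,7,8,9}; box has {1,3,7,8,9} → only 2 remains.
r9c9 = 4: row 9 has {1,2,3,6,7,8,9}; col 9 has {1,2,3,5,8,9}; box has {3,6,9} → only 4 remains.
r1c5 = 1: row 1 has {2,3,4,5,7,8,9}; col 5 has {2,3,7}; box has {2,3,4,5,6,7,8} → only 1 remains.
r2c5 = 9: row 2 has {1,3,5,6,7,8}; col 5 has {1,2,3,7}; box has {1,2,3,4,5,6,7,8} → only 9 remains.
r3c2 = 8: row 3 has {2,3,4,5,6,7,9}; col 2 has {1,3,5,7,9}; box has {3,5,7,9} → only 8 remains.
r7c3 = 1: row 7 has {3,4,7,8,9}; col 3 has {3,6,7,8,9}; box has {2,3,4,5,6,7,8,9} → only 1 remains.
r7c8 = 5: row 7 has {1,3,4,7,8,9}; col 8 has {2,3,6,7,9}; box has {3,4,6,9} → only 5 remains.
r8c5 = 4: row 8 has {2,3,5,6,9}; col 5 has {1,2,3,7,9}; box has {1,2,3,7,8,9} → only 4 remains.
r8c9 = 7: row 8 has {2,3,4,5,6,9}; col 9 has {1,2,3,4,5,8,9}; box has {3,4,5,6,9} → only 7 remains.
r9c5 = 5: row 9 has {1,2,3,4,6,7,8,9}; col 5 has {1,2,3,4,7,9}; box has {1,2,3,4,7,8,9} → only 5 remains.
r1c1 = 6: row 1 has {1,2,3,4,5,7,8,9}; col 1 has {2,3,4,5}; box has {3,5,7,8,9} → only 6 remains.
r3c1 = 1: row 3 has {2,3,4,5,6,7,8,9}; col 1 has {2,3,4,5,6}; box has {3,5,6,7,8,9} → only 1 remains.
r4c1 = 8: row 4 has {1,2,7,9}; col 1 has {1,2,3,4,5,6}; box has {1,3} → only 8 remains.
r4c5 = 6: row 4 has {1,2,7,8,9}; col 5 has {1,2,3,4,5,7,9}; box has {1,2,3,4,7,9} → only 6 remains.
r4c8 = 4: row 4 has {1,2,6,7,8,9}; col 8 has {2,3,5,6,7,9}; box has {2,8,9} → only 4 remains.
r5c5 = 8: row 5 has {1,2,3}; col 5 has {1,2,3,4,5,6,7,9}; box has {1,2,3,4,6,7,9} → only 8 remains.
r5c6 = 5: row 5 has {1,2,3,8}; col 6 has {1,2,3,4,7,8,9}; box has {1,2,3,4,6,7,8,9} → only 5 remains.
r5c7 = 7: row 5 has {1,2,3,5,8}; col 7 has {4,6,8,9}; box has {2,4,8,9} → only 7 remains.
r5c9 = 6: row 5 has {1,2,3,5,7,8}; col 9 has {1,2,3,4,5,7,8,9}; box has {2,4,7,8,9} → only 6 remains.
r6c1 = 7: row 6 has {3,4,8,9}; col 1 has {1,2,3,4,5,6,8}; box has {1,3,8} → only 7 remains.
r6c8 = 1: row 6 has {3,4,7,8,9}; col 8 has {2,3,4,5,6,7,9}; box has {2,4,6,7,8,9} → only 1 remains.
r7c6 = 6: row 7 has {1,3,4,5,7,8,9}; col 6 has {1,2,3,4,5,7,8,9}; box has {1,2,3,4,5,7,8,9} → only 6 remains.
r7c7 = 2: row 7 has {1,3,4,5,6,7,8,9}; col 7 has {4,6,7,8,9}; box has {3,4,5,6,7,9} → only 2 remains.
r8c7 = 1: row 8 has {2,3,4,5,6,7,9}; col 7 has {2,4,6,7,8,9}; box has {2,3,4,5,6,7,9} → only 1 remains.
r8c8 = 8: row 8 has {1,2,3,4,5,6,7,9}; col 8 has {1,2,3,4,5,6,7,9}; box has {1,2,3,4,5,6,7,9} → only 8 remains.
r4c3 = 5: row 4 has {1,2,4,6,7,8,9}; col 3 has {1,3,6,7,8,9}; box has {1,3,7,8} → only 5 remains.
r4c7 = 3: row 4 has {1,2,4,5,6,7,8,9}; col 7 has {1,2,4,6,7,8,9}; box has {1,2,4,6,7,8,9} → only 3 remains.
r5c1 = 9: row 5 has {1,2,3,5,6,7,8}; col 1 has {1,2,3,4,5,6,7,8}; box has {1,3,5,7,8} → only 9 remains.
r5c2 = 4: row 5 has {1,2,3,5,6,7,8,9}; col 2 has {1,3,5,7,8,9}; box has {1,3,5,7,8,9} → only 4 remains.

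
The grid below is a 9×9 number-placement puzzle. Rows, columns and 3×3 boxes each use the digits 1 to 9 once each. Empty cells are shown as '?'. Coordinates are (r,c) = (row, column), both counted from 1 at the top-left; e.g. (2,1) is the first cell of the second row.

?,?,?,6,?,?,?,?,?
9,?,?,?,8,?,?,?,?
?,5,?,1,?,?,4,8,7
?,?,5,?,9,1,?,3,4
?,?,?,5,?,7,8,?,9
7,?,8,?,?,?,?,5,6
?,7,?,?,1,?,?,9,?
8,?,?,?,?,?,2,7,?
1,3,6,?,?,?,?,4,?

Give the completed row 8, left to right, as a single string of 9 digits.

849356271

(4,7) = 7: row 4 has {1,3,4,5,9}; col 7 has {2,4,8}; box has {3,4,5,6,8,9} → only 7 remains.
(6,7) = 1: row 6 has {5,6,7,8}; col 7 has {2,4,7,8}; box has {3,4,5,6,7,8,9} → only 1 remains.
(9,7) = 5: row 9 has {1,3,4,6}; col 7 has {1,2,4,7,8}; box has {2,4,7,9} → only 5 remains.
(9,9) = 8: row 9 has {1,3,4,5,6}; col 9 has {4,6,7,9}; box has {2,4,5,7,9} → only 8 remains.
(5,8) = 2: row 5 has {5,7,8,9}; col 8 has {3,4,5,7,8,9}; box has {1,3,4,5,6,7,8,9} → only 2 remains.
(7,9) = 3: row 7 has {1,7,9}; col 9 has {4,6,7,8,9}; box has {2,4,5,7,8,9} → only 3 remains.
(8,9) = 1: row 8 has {2,7,8}; col 9 has {3,4,6,7,8,9}; box has {2,3,4,5,7,8,9} → only 1 remains.
(1,8) = 1: row 1 has {6}; col 8 has {2,3,4,5,7,8,9}; box has {4,7,8} → only 1 remains.
(2,8) = 6: row 2 has {8,9}; col 8 has {1,2,3,4,5,7,8,9}; box has {1,4,7,8} → only 6 remains.
(7,7) = 6: row 7 has {1,3,7,9}; col 7 has {1,2,4,5,7,8}; box has {1,2,3,4,5,7,8,9} → only 6 remains.
(2,7) = 3: row 2 has {6,8,9}; col 7 has {1,2,4,5,6,7,8}; box has {1,4,6,7,8} → only 3 remains.
(1,7) = 9: row 1 has {1,6}; col 7 has {1,2,3,4,5,6,7,8}; box has {1,3,4,6,7,8} → only 9 remains.
(1,2) = 8: in row 1, 8 can only go here (every other open cell in that row sees an 8).
(3,6) = 9: in row 3, 9 can only go here (every other open cell in that row sees a 9).
(3,1) = 6: in row 3, 6 can only go here (every other open cell in that row sees a 6).
(4,1) = 2: row 4 has {1,3,4,5,7,9}; col 1 has {1,6,7,8,9}; box has {5,7,8} → only 2 remains.
(4,2) = 6: row 4 has {1,2,3,4,5,7,9}; col 2 has {3,5,7,8}; box has {2,5,7,8} → only 6 remains.
(4,4) = 8: row 4 has {1,2,3,4,5,6,7,9}; col 4 has {1,5,6}; box has {1,5,7,9} → only 8 remains.
(9,6) = 2: row 9 has {1,3,4,5,6,8}; col 6 has {1,7,9}; box has {1} → only 2 remains.
(7,4) = 4: row 7 has {1,3,6,7,9}; col 4 has {1,5,6,8}; box has {1,2} → only 4 remains.
(9,5) = 7: row 9 has {1,2,3,4,5,6,8}; col 5 has {1,8,9}; box has {1,2,4} → only 7 remains.
(7,1) = 5: row 7 has {1,3,4,6,7,9}; col 1 has {1,2,6,7,8,9}; box has {1,3,6,7,8} → only 5 remains.
(7,3) = 2: row 7 has {1,3,4,5,6,7,9}; col 3 has {5,6,8}; box has {1,3,5,6,7,8} → only 2 remains.
(7,6) = 8: row 7 has {1,2,3,4,5,6,7,9}; col 6 has {1,2,7,9}; box has {1,2,4,7} → only 8 remains.
(9,4) = 9: row 9 has {1,2,3,4,5,6,7,8}; col 4 has {1,4,5,6,8}; box has {1,2,4,7,8} → only 9 remains.
(3,3) = 3: row 3 has {1,4,5,6,7,8,9}; col 3 has {2,5,6,8}; box has {5,6,8,9} → only 3 remains.
(3,5) = 2: row 3 has {1,3,4,5,6,7,8,9}; col 5 has {1,7,8,9}; box has {1,6,8,9} → only 2 remains.
(8,4) = 3: row 8 has {1,2,7,8}; col 4 has {1,4,5,6,8,9}; box has {1,2,4,7,8,9} → only 3 remains.
(1,1) = 4: row 1 has {1,6,8,9}; col 1 has {1,2,5,6,7,8,9}; box has {3,5,6,8,9} → only 4 remains.
(1,3) = 7: row 1 has {1,4,6,8,9}; col 3 has {2,3,5,6,8}; box has {3,4,5,6,8,9} → only 7 remains.
(2,3) = 1: row 2 has {3,6,8,9}; col 3 has {2,3,5,6,7,8}; box has {3,4,5,6,7,8,9} → only 1 remains.
(2,4) = 7: row 2 has {1,3,6,8,9}; col 4 has {1,3,4,5,6,8,9}; box has {1,2,6,8,9} → only 7 remains.
(5,1) = 3: row 5 has {2,5,7,8,9}; col 1 has {1,2,4,5,6,7,8,9}; box has {2,5,6,7,8} → only 3 remains.
(5,3) = 4: row 5 has {2,3,5,7,8,9}; col 3 has {1,2,3,5,6,7,8}; box has {2,3,5,6,7,8} → only 4 remains.
(5,5) = 6: row 5 has {2,3,4,5,7,8,9}; col 5 has {1,2,7,8,9}; box has {1,5,7,8,9} → only 6 remains.
(6,2) = 9: row 6 has {1,5,6,7,8}; col 2 has {3,5,6,7,8}; box has {2,3,4,5,6,7,8} → only 9 remains.
(6,4) = 2: row 6 has {1,5,6,7,8,9}; col 4 has {1,3,4,5,6,7,8,9}; box has {1,5,6,7,8,9} → only 2 remains.
(8,2) = 4: row 8 has {1,2,3,7,8}; col 2 has {3,5,6,7,8,9}; box has {1,2,3,5,6,7,8} → only 4 remains.
(8,3) = 9: row 8 has {1,2,3,4,7,8}; col 3 has {1,2,3,4,5,6,7,8}; box has {1,2,3,4,5,6,7,8} → only 9 remains.
(8,5) = 5: row 8 has {1,2,3,4,7,8,9}; col 5 has {1,2,6,7,8,9}; box has {1,2,3,4,7,8,9} → only 5 remains.
(8,6) = 6: row 8 has {1,2,3,4,5,7,8,9}; col 6 has {1,2,7,8,9}; box has {1,2,3,4,5,7,8,9} → only 6 remains.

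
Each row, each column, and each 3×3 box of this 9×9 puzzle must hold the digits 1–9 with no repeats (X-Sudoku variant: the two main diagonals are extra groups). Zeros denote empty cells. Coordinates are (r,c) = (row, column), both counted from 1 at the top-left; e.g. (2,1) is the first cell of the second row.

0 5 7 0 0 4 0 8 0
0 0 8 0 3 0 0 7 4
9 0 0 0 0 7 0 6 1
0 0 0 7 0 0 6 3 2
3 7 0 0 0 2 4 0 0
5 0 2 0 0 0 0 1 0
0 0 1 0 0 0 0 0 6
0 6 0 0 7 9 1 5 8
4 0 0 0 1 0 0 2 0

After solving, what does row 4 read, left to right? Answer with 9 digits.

(5,8) = 9: row 5 has {2,3,4,7}; col 8 has {1,2,3,5,6,7,8}; box has {1,2,3,4,6} → only 9 remains.
(5,9) = 5: row 5 has {2,3,4,7,9}; col 9 has {1,2,4,6,8}; box has {1,2,3,4,6,9} → only 5 remains.
(6,9) = 7: row 6 has {1,2,5}; col 9 has {1,2,4,5,6,8}; box has {1,2,3,4,5,6,9} → only 7 remains.
(7,8) = 4: row 7 has {1,6}; col 8 has {1,2,3,5,6,7,8,9}; box has {1,2,5,6,8} → only 4 remains.
(8,1) = 2: row 8 has {1,5,6,7,8,9}; col 1 has {3,4,5,9}; box has {1,4,6} → only 2 remains.
(8,3) = 3: row 8 has {1,2,5,6,7,8,9}; col 3 has {1,2,7,8}; box has {1,2,4,6} → only 3 remains.
(8,4) = 4: row 8 has {1,2,3,5,6,7,8,9}; col 4 has {7}; box has {1,7,9} → only 4 remains.
(3,3) = 4: row 3 has {1,6,7,9}; col 3 has {1,2,3,7,8}; box has {5,7,8,9}; main diagonal has {5,7} → only 4 remains.
(4,3) = 9: row 4 has {2,3,6,7}; col 3 has {1,2,3,4,7,8}; box has {2,3,5,7} → only 9 remains.
(5,3) = 6: row 5 has {2,3,4,5,7,9}; col 3 has {1,2,3,4,7,8,9}; box has {2,3,5,7,9} → only 6 remains.
(5,5) = 8: row 5 has {2,3,4,5,6,7,9}; col 5 has {1,3,7}; box has {2,7}; main diagonal has {4,5,7}; anti-diagonal has {1,4,6,7} → only 8 remains.
(6,7) = 8: row 6 has {1,2,5,7}; col 7 has {1,4,6}; box has {1,2,3,4,5,6,7,9} → only 8 remains.
(9,3) = 5: row 9 has {1,2,4}; col 3 has {1,2,3,4,6,7,8,9}; box has {1,2,3,4,6} → only 5 remains.
(4,6) = 5: row 4 has {2,3,6,7,9}; col 6 has {2,4,7,9}; box has {2,7,8}; anti-diagonal has {1,4,6,7,8} → only 5 remains.
(5,4) = 1: row 5 has {2,3,4,5,6,7,8,9}; col 4 has {4,7}; box has {2,5,7,8} → only 1 remains.
(6,2) = 4: row 6 has {1,2,5,7,8}; col 2 has {5,6,7}; box has {2,3,5,6,7,9} → only 4 remains.
(4,5) = 4: row 4 has {2,3,5,6,7,9}; col 5 has {1,3,7,8}; box has {1,2,5,7,8} → only 4 remains.
(1,1) = 1: in row 1, 1 can only go here (every other open cell in that row sees a 1).
(2,1) = 6: row 2 has {3,4,7,8}; col 1 has {1,2,3,4,5,9}; box has {1,4,5,7,8,9} → only 6 remains.
(2,2) = 2: row 2 has {3,4,6,7,8}; col 2 has {4,5,6,7}; box has {1,4,5,6,7,8,9}; main diagonal has {1,4,5,7,8} → only 2 remains.
(2,6) = 1: row 2 has {2,3,4,6,7,8}; col 6 has {2,4,5,7,9}; box has {3,4,7} → only 1 remains.
(3,2) = 3: row 3 has {1,4,6,7,9}; col 2 has {2,4,5,6,7}; box has {1,2,4,5,6,7,8,9} → only 3 remains.
(3,7) = 2: row 3 has {1,3,4,6,7,9}; col 7 has {1,4,6,8}; box has {1,4,6,7,8}; anti-diagonal has {1,4,5,6,7,8} → only 2 remains.
(4,1) = 8: row 4 has {2,3,4,5,6,7,9}; col 1 has {1,2,3,4,5,6,9}; box has {2,3,4,5,6,7,9} → only 8 remains.
(4,2) = 1: row 4 has {2,3,4,5,6,7,8,9}; col 2 has {2,3,4,5,6,7}; box has {2,3,4,5,6,7,8,9} → only 1 remains.

819745632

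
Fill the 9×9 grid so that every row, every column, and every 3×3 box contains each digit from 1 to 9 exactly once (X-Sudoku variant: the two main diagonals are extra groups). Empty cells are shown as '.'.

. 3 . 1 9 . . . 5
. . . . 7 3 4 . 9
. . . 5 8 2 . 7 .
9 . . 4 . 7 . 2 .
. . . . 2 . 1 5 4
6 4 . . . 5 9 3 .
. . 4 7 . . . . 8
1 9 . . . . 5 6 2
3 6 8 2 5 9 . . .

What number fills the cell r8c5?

r1c8 = 8: row 1 has {1,3,5,9}; col 8 has {2,3,5,6,7}; box has {4,5,7,9} → only 8 remains.
r2c4 = 6: row 2 has {3,4,7,9}; col 4 has {1,2,4,5,7}; box has {1,2,3,5,7,8,9} → only 6 remains.
r2c8 = 1: row 2 has {3,4,6,7,9}; col 8 has {2,3,5,6,7,8}; box has {4,5,7,8,9}; anti-diagonal has {2,3,4,5,7,9} → only 1 remains.
r3c1 = 4: row 3 has {2,5,7,8}; col 1 has {1,3,6,9}; box has {3} → only 4 remains.
r3c2 = 1: row 3 has {2,4,5,7,8}; col 2 has {3,4,6,9}; box has {3,4} → only 1 remains.
r3c3 = 9: row 3 has {1,2,4,5,7,8}; col 3 has {4,8}; box has {1,3,4}; main diagonal has {2,4,5,6} → only 9 remains.
r3c7 = 6: row 3 has {1,2,4,5,7,8,9}; col 7 has {1,4,5,9}; box has {1,4,5,7,8,9}; anti-diagonal has {1,2,3,4,5,7,9} → only 6 remains.
r3c9 = 3: row 3 has {1,2,4,5,6,7,8,9}; col 9 has {2,4,5,8,9}; box has {1,4,5,6,7,8,9} → only 3 remains.
r4c7 = 8: row 4 has {2,4,7,9}; col 7 has {1,4,5,6,9}; box has {1,2,3,4,5,9} → only 8 remains.
r4c9 = 6: row 4 has {2,4,7,8,9}; col 9 has {2,3,4,5,8,9}; box has {1,2,3,4,5,8,9} → only 6 remains.
r6c4 = 8: row 6 has {3,4,5,6,9}; col 4 has {1,2,4,5,6,7}; box has {2,4,5,7}; anti-diagonal has {1,2,3,4,5,6,7,9} → only 8 remains.
r6c5 = 1: row 6 has {3,4,5,6,8,9}; col 5 has {2,5,7,8,9}; box has {2,4,5,7,8} → only 1 remains.
r6c9 = 7: row 6 has {1,3,4,5,6,8,9}; col 9 has {2,3,4,5,6,8,9}; box has {1,2,3,4,5,6,8,9} → only 7 remains.
r7c7 = 3: row 7 has {4,7,8}; col 7 has {1,4,5,6,8,9}; box has {2,5,6,8}; main diagonal has {2,4,5,6,9} → only 3 remains.
r7c8 = 9: row 7 has {3,4,7,8}; col 8 has {1,2,3,5,6,7,8}; box has {2,3,5,6,8} → only 9 remains.
r8c3 = 7: row 8 has {1,2,5,6,9}; col 3 has {4,8,9}; box has {1,3,4,6,8,9} → only 7 remains.
r8c4 = 3: row 8 has {1,2,5,6,7,9}; col 4 has {1,2,4,5,6,7,8}; box has {2,5,7,9} → only 3 remains.
r8c5 = 4: row 8 has {1,2,3,5,6,7,9}; col 5 has {1,2,5,7,8,9}; box has {2,3,5,7,9} → only 4 remains.

4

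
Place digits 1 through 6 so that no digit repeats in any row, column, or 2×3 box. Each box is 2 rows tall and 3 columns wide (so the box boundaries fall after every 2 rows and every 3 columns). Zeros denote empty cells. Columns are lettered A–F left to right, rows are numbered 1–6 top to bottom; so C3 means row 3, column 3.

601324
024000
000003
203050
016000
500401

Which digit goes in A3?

B1 = 5: row 1 has {1,2,3,4,6}; col 2 has {1,2}; box has {1,2,4,6} → only 5 remains.
A2 = 3: row 2 has {2,4}; col 1 has {2,5,6}; box has {1,2,4,5,6} → only 3 remains.
C3 = 5: row 3 has {3}; col 3 has {1,3,4,6}; box has {2,3} → only 5 remains.
F4 = 6: row 4 has {2,3,5}; col 6 has {1,3,4}; box has {3,5} → only 6 remains.
A5 = 4: row 5 has {1,6}; col 1 has {2,3,5,6}; box has {1,5,6} → only 4 remains.
E5 = 3: row 5 has {1,4,6}; col 5 has {2,5}; box has {1,4} → only 3 remains.
B6 = 3: row 6 has {1,4,5}; col 2 has {1,2,5}; box has {1,4,5,6} → only 3 remains.
C6 = 2: row 6 has {1,3,4,5}; col 3 has {1,3,4,5,6}; box has {1,3,4,5,6} → only 2 remains.
E6 = 6: row 6 has {1,2,3,4,5}; col 5 has {2,3,5}; box has {1,3,4} → only 6 remains.
E2 = 1: row 2 has {2,3,4}; col 5 has {2,3,5,6}; box has {2,3,4} → only 1 remains.
F2 = 5: row 2 has {1,2,3,4}; col 6 has {1,3,4,6}; box has {1,2,3,4} → only 5 remains.
A3 = 1: row 3 has {3,5}; col 1 has {2,3,4,5,6}; box has {2,3,5} → only 1 remains.

1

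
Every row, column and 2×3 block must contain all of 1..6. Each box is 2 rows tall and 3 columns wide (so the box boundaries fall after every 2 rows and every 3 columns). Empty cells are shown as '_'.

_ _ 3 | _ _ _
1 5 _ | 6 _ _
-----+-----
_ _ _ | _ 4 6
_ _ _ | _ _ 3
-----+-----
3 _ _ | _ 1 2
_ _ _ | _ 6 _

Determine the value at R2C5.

R2C6 = 4: row 2 has {1,5,6}; col 6 has {2,3,6}; box has {6} → only 4 remains.
R6C6 = 5: row 6 has {6}; col 6 has {2,3,4,6}; box has {1,2,6} → only 5 remains.
R1C6 = 1: row 1 has {3}; col 6 has {2,3,4,5,6}; box has {4,6} → only 1 remains.
R2C3 = 2: row 2 has {1,4,5,6}; col 3 has {3}; box has {1,3,5} → only 2 remains.
R2C5 = 3: row 2 has {1,2,4,5,6}; col 5 has {1,4,6}; box has {1,4,6} → only 3 remains.

3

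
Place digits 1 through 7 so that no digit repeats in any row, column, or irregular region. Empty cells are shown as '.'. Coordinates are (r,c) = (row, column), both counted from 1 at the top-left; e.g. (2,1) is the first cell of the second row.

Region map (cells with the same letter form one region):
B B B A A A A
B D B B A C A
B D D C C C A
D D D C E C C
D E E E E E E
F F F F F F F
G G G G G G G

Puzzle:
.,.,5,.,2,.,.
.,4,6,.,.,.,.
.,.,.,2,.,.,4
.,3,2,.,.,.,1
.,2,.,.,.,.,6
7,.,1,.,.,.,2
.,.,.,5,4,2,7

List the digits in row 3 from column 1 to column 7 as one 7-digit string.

3172654

(1,7) = 3: row 1 has {2,5}; col 7 has {1,2,4,6,7}; region has {2,4} → only 3 remains.
(2,7) = 5: row 2 has {4,6}; col 7 has {1,2,3,4,6,7}; region has {2,3,4} → only 5 remains.
(3,3) = 7: row 3 has {2,4}; col 3 has {1,2,5,6}; region has {2,3,4} → only 7 remains.
(7,3) = 3: row 7 has {2,4,5,7}; col 3 has {1,2,5,6,7}; region has {2,4,5,7} → only 3 remains.
(5,3) = 4: row 5 has {2,6}; col 3 has {1,2,3,5,6,7}; region has {2,6} → only 4 remains.
(1,1) = 4: in row 1, 4 can only go here (every other open cell in that row sees a 4).
(2,1) = 2: in row 2, 2 can only go here (every other open cell in that row sees a 2).
(3,1) = 3: in column 1, 3 can only go here (every other open cell in that column sees a 3).
(2,6) = 3: in row 2, 3 can only go here (every other open cell in that row sees a 3).
(3,2) = 1: in row 3, 1 can only go here (every other open cell in that row sees a 1).
(1,2) = 7: row 1 has {2,3,4,5}; col 2 has {1,2,3,4}; region has {2,3,4,5,6} → only 7 remains.
(2,4) = 1: row 2 has {2,3,4,5,6}; col 4 has {2,5}; region has {2,3,4,5,6,7} → only 1 remains.
(2,5) = 7: row 2 has {1,2,3,4,5,6}; col 5 has {2,4}; region has {2,3,4,5} → only 7 remains.
(4,5) = 5: row 4 has {1,2,3}; col 5 has {2,4,7}; region has {2,4,6} → only 5 remains.
(5,1) = 5: row 5 has {2,4,6}; col 1 has {2,3,4,7}; region has {1,2,3,4,7} → only 5 remains.
(7,2) = 6: row 7 has {2,3,4,5,7}; col 2 has {1,2,3,4,7}; region has {2,3,4,5,7} → only 6 remains.
(1,4) = 6: row 1 has {2,3,4,5,7}; col 4 has {1,2,5}; region has {2,3,4,5,7} → only 6 remains.
(1,6) = 1: row 1 has {2,3,4,5,6,7}; col 6 has {2,3}; region has {2,3,4,5,6,7} → only 1 remains.
(3,5) = 6: row 3 has {1,2,3,4,7}; col 5 has {2,4,5,7}; region has {1,2,3} → only 6 remains.
(3,6) = 5: row 3 has {1,2,3,4,6,7}; col 6 has {1,2,3}; region has {1,2,3,6} → only 5 remains.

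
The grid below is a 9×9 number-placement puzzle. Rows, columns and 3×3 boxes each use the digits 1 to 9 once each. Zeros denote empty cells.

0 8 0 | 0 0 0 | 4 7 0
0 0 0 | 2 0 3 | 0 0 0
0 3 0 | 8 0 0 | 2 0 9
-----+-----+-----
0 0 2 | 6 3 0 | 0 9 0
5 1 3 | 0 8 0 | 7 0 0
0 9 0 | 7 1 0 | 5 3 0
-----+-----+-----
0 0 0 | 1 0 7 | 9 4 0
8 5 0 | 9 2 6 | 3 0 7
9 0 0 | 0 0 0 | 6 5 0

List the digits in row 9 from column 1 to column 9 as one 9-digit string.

r1c4 = 5: row 1 has {4,7,8}; col 4 has {1,2,6,7,8,9}; box has {2,3,8} → only 5 remains.
r5c4 = 4: row 5 has {1,3,5,7,8}; col 4 has {1,2,5,6,7,8,9}; box has {1,3,6,7,8} → only 4 remains.
r6c6 = 2: row 6 has {1,3,5,7,9}; col 6 has {3,6,7}; box has {1,3,4,6,7,8} → only 2 remains.
r7c3 = 6: row 7 has {1,4,7,9}; col 3 has {2,3}; box has {5,8,9} → only 6 remains.
r7c5 = 5: row 7 has {1,4,6,7,9}; col 5 has {1,2,3,8}; box has {1,2,6,7,9} → only 5 remains.
r8c8 = 1: row 8 has {2,3,5,6,7,8,9}; col 8 has {3,4,5,7,9}; box has {3,4,5,6,7,9} → only 1 remains.
r9c4 = 3: row 9 has {5,6,9}; col 4 has {1,2,4,5,6,7,8,9}; box has {1,2,5,6,7,9} → only 3 remains.
r9c5 = 4: row 9 has {3,5,6,9}; col 5 has {1,2,3,5,8}; box has {1,2,3,5,6,7,9} → only 4 remains.
r9c6 = 8: row 9 has {3,4,5,6,9}; col 6 has {2,3,6,7}; box has {1,2,3,4,5,6,7,9} → only 8 remains.
r9c9 = 2: row 9 has {3,4,5,6,8,9}; col 9 has {7,9}; box has {1,3,4,5,6,7,9} → only 2 remains.
r3c8 = 6: row 3 has {2,3,8,9}; col 8 has {1,3,4,5,7,9}; box has {2,4,7,9} → only 6 remains.
r4c6 = 5: row 4 has {2,3,6,9}; col 6 has {2,3,6,7,8}; box has {1,2,3,4,6,7,8} → only 5 remains.
r5c6 = 9: row 5 has {1,3,4,5,7,8}; col 6 has {2,3,5,6,7,8}; box has {1,2,3,4,5,6,7,8} → only 9 remains.
r5c8 = 2: row 5 has {1,3,4,5,7,8,9}; col 8 has {1,3,4,5,6,7,9}; box has {3,5,7,9} → only 2 remains.
r5c9 = 6: row 5 has {1,2,3,4,5,7,8,9}; col 9 has {2,7,9}; box has {2,3,5,7,9} → only 6 remains.
r7c2 = 2: row 7 has {1,4,5,6,7,9}; col 2 has {1,3,5,8,9}; box has {5,6,8,9} → only 2 remains.
r7c9 = 8: row 7 has {1,2,4,5,6,7,9}; col 9 has {2,6,7,9}; box has {1,2,3,4,5,6,7,9} → only 8 remains.
r8c3 = 4: row 8 has {1,2,3,5,6,7,8,9}; col 3 has {2,3,6}; box has {2,5,6,8,9} → only 4 remains.
r9c2 = 7: row 9 has {2,3,4,5,6,8,9}; col 2 has {1,2,3,5,8,9}; box has {2,4,5,6,8,9} → only 7 remains.
r9c3 = 1: row 9 has {2,3,4,5,6,7,8,9}; col 3 has {2,3,4,6}; box has {2,4,5,6,7,8,9} → only 1 remains.

971348652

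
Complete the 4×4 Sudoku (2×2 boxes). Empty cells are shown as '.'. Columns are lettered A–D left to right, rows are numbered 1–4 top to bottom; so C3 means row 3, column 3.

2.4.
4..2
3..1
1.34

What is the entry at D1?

D1 = 3: row 1 has {2,4}; col 4 has {1,2,4}; box has {2,4} → only 3 remains.

3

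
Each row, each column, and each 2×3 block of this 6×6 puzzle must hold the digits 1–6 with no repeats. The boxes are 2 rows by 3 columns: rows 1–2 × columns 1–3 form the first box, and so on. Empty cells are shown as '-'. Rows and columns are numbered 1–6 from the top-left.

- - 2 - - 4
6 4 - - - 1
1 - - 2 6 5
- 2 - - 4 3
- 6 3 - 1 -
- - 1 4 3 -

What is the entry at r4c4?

r1c5 = 5: row 1 has {2,4}; col 5 has {1,3,4,6}; box has {1,4} → only 5 remains.
r2c3 = 5: row 2 has {1,4,6}; col 3 has {1,2,3}; box has {2,4,6} → only 5 remains.
r2c4 = 3: row 2 has {1,4,5,6}; col 4 has {2,4}; box has {1,4,5} → only 3 remains.
r2c5 = 2: row 2 has {1,3,4,5,6}; col 5 has {1,3,4,5,6}; box has {1,3,4,5} → only 2 remains.
r3c2 = 3: row 3 has {1,2,5,6}; col 2 has {2,4,6}; box has {1,2} → only 3 remains.
r3c3 = 4: row 3 has {1,2,3,5,6}; col 3 has {1,2,3,5}; box has {1,2,3} → only 4 remains.
r4c1 = 5: row 4 has {2,3,4}; col 1 has {1,6}; box has {1,2,3,4} → only 5 remains.
r4c3 = 6: row 4 has {2,3,4,5}; col 3 has {1,2,3,4,5}; box has {1,2,3,4,5} → only 6 remains.
r4c4 = 1: row 4 has {2,3,4,5,6}; col 4 has {2,3,4}; box has {2,3,4,5,6} → only 1 remains.

1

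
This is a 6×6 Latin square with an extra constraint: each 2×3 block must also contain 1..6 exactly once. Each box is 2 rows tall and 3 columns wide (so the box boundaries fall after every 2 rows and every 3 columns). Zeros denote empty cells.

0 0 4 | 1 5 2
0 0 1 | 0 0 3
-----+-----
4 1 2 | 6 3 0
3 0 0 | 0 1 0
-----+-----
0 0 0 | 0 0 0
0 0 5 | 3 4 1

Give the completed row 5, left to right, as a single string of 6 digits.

143526

R1C1 = 6 (sole candidate).
R1C2 = 3 (sole candidate).
R2C4 = 4 (sole candidate).
R2C5 = 6 (sole candidate).
R3C6 = 5 (sole candidate).
R4C3 = 6 (sole candidate).
R4C4 = 2 (sole candidate).
R4C6 = 4 (sole candidate).
R5C3 = 3: row 5 has {}; col 3 has {1,2,4,5,6}; box has {5} → only 3 remains.
R5C4 = 5: row 5 has {3}; col 4 has {1,2,3,4,6}; box has {1,3,4} → only 5 remains.
R5C5 = 2: row 5 has {3,5}; col 5 has {1,3,4,5,6}; box has {1,3,4,5} → only 2 remains.
R5C6 = 6: row 5 has {2,3,5}; col 6 has {1,2,3,4,5}; box has {1,2,3,4,5} → only 6 remains.
R6C1 = 2 (sole candidate).
R6C2 = 6 (sole candidate).
R2C1 = 5 (sole candidate).
R2C2 = 2 (sole candidate).
R4C2 = 5 (sole candidate).
R5C1 = 1: row 5 has {2,3,5,6}; col 1 has {2,3,4,5,6}; box has {2,3,5,6} → only 1 remains.
R5C2 = 4: row 5 has {1,2,3,5,6}; col 2 has {1,2,3,5,6}; box has {1,2,3,5,6} → only 4 remains.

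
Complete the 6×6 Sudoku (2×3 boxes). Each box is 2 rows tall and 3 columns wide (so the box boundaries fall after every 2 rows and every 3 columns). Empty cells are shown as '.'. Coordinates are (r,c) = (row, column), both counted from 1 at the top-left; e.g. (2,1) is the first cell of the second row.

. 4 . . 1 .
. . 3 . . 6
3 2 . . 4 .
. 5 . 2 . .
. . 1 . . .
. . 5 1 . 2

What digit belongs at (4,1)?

1

(2,2) = 1: row 2 has {3,6}; col 2 has {2,4,5}; box has {3,4} → only 1 remains.
(3,3) = 6: row 3 has {2,3,4}; col 3 has {1,3,5}; box has {2,3,5} → only 6 remains.
(3,4) = 5: row 3 has {2,3,4,6}; col 4 has {1,2}; box has {2,4} → only 5 remains.
(3,6) = 1: row 3 has {2,3,4,5,6}; col 6 has {2,6}; box has {2,4,5} → only 1 remains.
(4,3) = 4: row 4 has {2,5}; col 3 has {1,3,5,6}; box has {2,3,5,6} → only 4 remains.
(4,6) = 3: row 4 has {2,4,5}; col 6 has {1,2,6}; box has {1,2,4,5} → only 3 remains.
(1,3) = 2: row 1 has {1,4}; col 3 has {1,3,4,5,6}; box has {1,3,4} → only 2 remains.
(1,4) = 3: row 1 has {1,2,4}; col 4 has {1,2,5}; box has {1,6} → only 3 remains.
(1,6) = 5: row 1 has {1,2,3,4}; col 6 has {1,2,3,6}; box has {1,3,6} → only 5 remains.
(2,1) = 5: row 2 has {1,3,6}; col 1 has {3}; box has {1,2,3,4} → only 5 remains.
(2,4) = 4: row 2 has {1,3,5,6}; col 4 has {1,2,3,5}; box has {1,3,5,6} → only 4 remains.
(2,5) = 2: row 2 has {1,3,4,5,6}; col 5 has {1,4}; box has {1,3,4,5,6} → only 2 remains.
(4,1) = 1: row 4 has {2,3,4,5}; col 1 has {3,5}; box has {2,3,4,5,6} → only 1 remains.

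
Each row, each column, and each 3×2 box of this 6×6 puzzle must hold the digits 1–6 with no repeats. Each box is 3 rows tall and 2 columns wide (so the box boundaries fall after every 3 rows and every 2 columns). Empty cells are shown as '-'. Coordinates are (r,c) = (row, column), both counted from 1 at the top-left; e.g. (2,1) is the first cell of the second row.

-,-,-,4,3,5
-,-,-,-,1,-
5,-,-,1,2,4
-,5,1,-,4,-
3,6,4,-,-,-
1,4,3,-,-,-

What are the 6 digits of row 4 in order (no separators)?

(2,6) = 6 (sole candidate).
(3,2) = 3 (sole candidate).
(3,3) = 6 (sole candidate).
(4,1) = 2: row 4 has {1,4,5}; col 1 has {1,3,5}; box has {1,3,4,5,6} → only 2 remains.
(4,4) = 6: row 4 has {1,2,4,5}; col 4 has {1,4}; box has {1,3,4} → only 6 remains.
(4,6) = 3: row 4 has {1,2,4,5,6}; col 6 has {4,5,6}; box has {4} → only 3 remains.

251643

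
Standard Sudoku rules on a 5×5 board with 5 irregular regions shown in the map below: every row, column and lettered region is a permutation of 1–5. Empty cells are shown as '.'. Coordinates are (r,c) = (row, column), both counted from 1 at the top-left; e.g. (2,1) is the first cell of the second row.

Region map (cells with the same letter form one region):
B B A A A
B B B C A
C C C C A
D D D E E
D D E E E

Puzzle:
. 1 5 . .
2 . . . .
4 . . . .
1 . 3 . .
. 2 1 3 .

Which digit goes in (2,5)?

3

(1,1) = 3 (sole candidate).
(2,3) = 4 (sole candidate).
(3,3) = 2 (sole candidate).
(5,1) = 5 (sole candidate).
(5,5) = 4 (sole candidate).
(1,5) = 2 (sole candidate).
(2,2) = 5 (sole candidate).
(2,4) = 1 (sole candidate).
(2,5) = 3: row 2 has {1,2,4,5}; col 5 has {2,4}; region has {2,5} → only 3 remains.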